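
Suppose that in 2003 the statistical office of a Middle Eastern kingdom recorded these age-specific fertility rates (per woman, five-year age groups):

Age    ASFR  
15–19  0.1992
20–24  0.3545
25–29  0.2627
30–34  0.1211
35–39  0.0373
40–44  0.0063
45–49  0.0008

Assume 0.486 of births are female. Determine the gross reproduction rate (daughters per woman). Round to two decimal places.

Proportion female at birth = 0.486.
Sum of ASFRs = 0.1992 + 0.3545 + 0.2627 + 0.1211 + 0.0373 + 0.0063 + 0.0008 = 0.9819
TFR = 5 × 0.9819 = 4.9095
GRR = 0.486 × 4.9095 = 2.38602

2.39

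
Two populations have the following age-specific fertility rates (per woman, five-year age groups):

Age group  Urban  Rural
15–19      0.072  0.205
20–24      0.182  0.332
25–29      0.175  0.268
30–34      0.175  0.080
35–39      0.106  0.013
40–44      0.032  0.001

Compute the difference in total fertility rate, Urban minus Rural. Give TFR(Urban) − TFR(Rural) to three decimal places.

-0.785

Urban:
  Sum of ASFRs = 0.072 + 0.182 + 0.175 + 0.175 + 0.106 + 0.032 = 0.742
  TFR = 5 × 0.742 = 3.71
Rural:
  Sum of ASFRs = 0.205 + 0.332 + 0.268 + 0.080 + 0.013 + 0.001 = 0.899
  TFR = 5 × 0.899 = 4.495
Difference = 3.71 − 4.495 = -0.785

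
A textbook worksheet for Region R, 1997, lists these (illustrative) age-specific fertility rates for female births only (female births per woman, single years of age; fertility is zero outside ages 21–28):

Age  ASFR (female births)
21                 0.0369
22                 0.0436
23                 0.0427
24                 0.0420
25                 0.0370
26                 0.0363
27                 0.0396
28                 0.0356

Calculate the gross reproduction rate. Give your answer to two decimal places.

0.31

Sum of female ASFRs = 0.0369 + 0.0436 + 0.0427 + 0.0420 + 0.0370 + 0.0363 + 0.0396 + 0.0356 = 0.3137
GRR = 0.3137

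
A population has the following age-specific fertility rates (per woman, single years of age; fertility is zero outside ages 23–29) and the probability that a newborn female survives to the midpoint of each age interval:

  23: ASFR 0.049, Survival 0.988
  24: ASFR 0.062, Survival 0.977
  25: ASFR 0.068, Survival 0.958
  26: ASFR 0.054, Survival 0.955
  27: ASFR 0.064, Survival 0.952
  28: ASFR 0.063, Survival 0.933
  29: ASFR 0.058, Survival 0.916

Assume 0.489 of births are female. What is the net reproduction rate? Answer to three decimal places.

Proportion female at birth = 0.489.
Each age group contributes 1 × ASFR × survival:
  23: 1 × 0.049 × 0.988 = 0.04841
  24: 1 × 0.062 × 0.977 = 0.06057
  25: 1 × 0.068 × 0.958 = 0.06514
  26: 1 × 0.054 × 0.955 = 0.05157
  27: 1 × 0.064 × 0.952 = 0.06093
  28: 1 × 0.063 × 0.933 = 0.05878
  29: 1 × 0.058 × 0.916 = 0.05313
Sum = 0.39853
NRR = 0.489 × 0.39853 = 0.19488
An NRR under 1 implies long-run decline under these rates.

0.195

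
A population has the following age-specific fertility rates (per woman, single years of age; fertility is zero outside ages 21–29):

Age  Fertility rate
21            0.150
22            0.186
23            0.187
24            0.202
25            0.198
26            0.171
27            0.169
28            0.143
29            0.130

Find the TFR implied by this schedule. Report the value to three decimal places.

Sum of ASFRs = 0.150 + 0.186 + 0.187 + 0.202 + 0.198 + 0.171 + 0.169 + 0.143 + 0.130 = 1.536
TFR = 1.536

1.536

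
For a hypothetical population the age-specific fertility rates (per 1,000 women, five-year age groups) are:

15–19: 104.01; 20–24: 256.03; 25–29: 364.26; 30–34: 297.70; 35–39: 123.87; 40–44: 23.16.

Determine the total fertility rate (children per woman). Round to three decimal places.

5.845

Sum of ASFRs = 104.01 + 256.03 + 364.26 + 297.70 + 123.87 + 23.16 = 1169.03
TFR = 5 × 1169.03 / 1000 = 5.84515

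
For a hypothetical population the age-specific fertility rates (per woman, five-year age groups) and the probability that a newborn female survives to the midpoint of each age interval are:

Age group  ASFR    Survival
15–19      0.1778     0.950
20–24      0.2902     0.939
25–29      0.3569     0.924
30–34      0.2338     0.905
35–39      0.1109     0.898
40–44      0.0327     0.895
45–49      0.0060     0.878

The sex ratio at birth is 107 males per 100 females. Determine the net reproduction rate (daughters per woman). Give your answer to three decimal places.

2.698

Proportion female at birth = 100 / (100 + 107) = 0.48309.
Per-age-group product (5 × ASFR × survival probability):
  15–19: 5 × 0.1778 × 0.950 = 0.84455
  20–24: 5 × 0.2902 × 0.939 = 1.36249
  25–29: 5 × 0.3569 × 0.924 = 1.64888
  30–34: 5 × 0.2338 × 0.905 = 1.05795
  35–39: 5 × 0.1109 × 0.898 = 0.49794
  40–44: 5 × 0.0327 × 0.895 = 0.14633
  45–49: 5 × 0.0060 × 0.878 = 0.02634
Sum = 5.58448
NRR = 0.48309 × 5.58448 = 2.69781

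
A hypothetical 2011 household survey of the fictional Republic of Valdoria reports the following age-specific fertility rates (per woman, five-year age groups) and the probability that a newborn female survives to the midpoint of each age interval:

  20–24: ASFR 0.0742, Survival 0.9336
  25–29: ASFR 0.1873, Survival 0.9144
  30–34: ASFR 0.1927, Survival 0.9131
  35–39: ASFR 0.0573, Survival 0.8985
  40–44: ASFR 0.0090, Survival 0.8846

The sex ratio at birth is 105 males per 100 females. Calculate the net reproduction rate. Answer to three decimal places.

1.161

Proportion female at birth = 100 / (100 + 105) = 0.48780.
Weighting each age-specific rate by interval width and survival:
  20–24: 5 × 0.0742 × 0.9336 = 0.34637
  25–29: 5 × 0.1873 × 0.9144 = 0.85634
  30–34: 5 × 0.1927 × 0.9131 = 0.87977
  35–39: 5 × 0.0573 × 0.8985 = 0.25742
  40–44: 5 × 0.0090 × 0.8846 = 0.03981
Sum = 2.37971
NRR = 0.48780 × 2.37971 = 1.16082
An NRR exceeding 1 indicates intrinsic growth under these rates.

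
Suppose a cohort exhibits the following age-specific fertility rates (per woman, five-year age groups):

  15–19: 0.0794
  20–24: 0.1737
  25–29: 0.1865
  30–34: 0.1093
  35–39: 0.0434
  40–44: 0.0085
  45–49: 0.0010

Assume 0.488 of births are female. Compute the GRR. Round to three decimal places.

1.468

Proportion female at birth = 0.488.
Sum of ASFRs = 0.0794 + 0.1737 + 0.1865 + 0.1093 + 0.0434 + 0.0085 + 0.0010 = 0.6018
TFR = 5 × 0.6018 = 3.009
GRR = 0.488 × 3.009 = 1.46839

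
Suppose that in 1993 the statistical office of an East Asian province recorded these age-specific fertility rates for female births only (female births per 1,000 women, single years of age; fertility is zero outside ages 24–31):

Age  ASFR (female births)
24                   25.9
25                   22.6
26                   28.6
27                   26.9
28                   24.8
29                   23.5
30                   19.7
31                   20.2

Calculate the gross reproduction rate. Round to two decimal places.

0.19

Sum of female ASFRs = 25.9 + 22.6 + 28.6 + 26.9 + 24.8 + 23.5 + 19.7 + 20.2 = 192.2
GRR = 192.2 / 1000 = 0.1922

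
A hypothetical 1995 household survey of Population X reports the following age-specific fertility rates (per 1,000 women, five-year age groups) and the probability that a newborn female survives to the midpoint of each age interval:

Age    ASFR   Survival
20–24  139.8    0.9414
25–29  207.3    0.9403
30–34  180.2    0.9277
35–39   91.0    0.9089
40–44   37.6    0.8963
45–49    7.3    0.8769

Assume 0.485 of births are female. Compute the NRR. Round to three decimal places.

Proportion female at birth = 0.485.
Per-age-group product (5 × ASFR × survival probability):
  20–24: 5 × 139.8/1000 × 0.9414 = 0.65804
  25–29: 5 × 207.3/1000 × 0.9403 = 0.97462
  30–34: 5 × 180.2/1000 × 0.9277 = 0.83586
  35–39: 5 × 91.0/1000 × 0.9089 = 0.41355
  40–44: 5 × 37.6/1000 × 0.8963 = 0.16850
  45–49: 5 × 7.3/1000 × 0.8769 = 0.03201
Sum = 3.08258
NRR = 0.485 × 3.08258 = 1.49505

1.495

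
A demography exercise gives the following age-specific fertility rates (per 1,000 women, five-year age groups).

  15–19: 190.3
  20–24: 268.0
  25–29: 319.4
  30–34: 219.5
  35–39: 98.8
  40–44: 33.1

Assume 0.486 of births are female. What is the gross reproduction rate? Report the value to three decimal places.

Proportion female at birth = 0.486.
Sum of ASFRs = 190.3 + 268.0 + 319.4 + 219.5 + 98.8 + 33.1 = 1129.1
TFR = 5 × 1129.1 / 1000 = 5.6455
GRR = 0.486 × 5.6455 = 2.74371

2.744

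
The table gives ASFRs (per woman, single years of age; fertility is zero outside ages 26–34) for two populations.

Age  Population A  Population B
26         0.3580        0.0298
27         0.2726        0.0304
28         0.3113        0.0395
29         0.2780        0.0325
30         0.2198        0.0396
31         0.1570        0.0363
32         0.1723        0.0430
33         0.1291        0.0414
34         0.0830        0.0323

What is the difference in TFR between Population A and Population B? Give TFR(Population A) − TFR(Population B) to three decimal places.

Population A:
  Sum of ASFRs = 0.3580 + 0.2726 + 0.3113 + 0.2780 + 0.2198 + 0.1570 + 0.1723 + 0.1291 + 0.0830 = 1.9811
  TFR = 1.9811
Population B:
  Sum of ASFRs = 0.0298 + 0.0304 + 0.0395 + 0.0325 + 0.0396 + 0.0363 + 0.0430 + 0.0414 + 0.0323 = 0.3248
  TFR = 0.3248
Difference = 1.9811 − 0.3248 = 1.6563

1.656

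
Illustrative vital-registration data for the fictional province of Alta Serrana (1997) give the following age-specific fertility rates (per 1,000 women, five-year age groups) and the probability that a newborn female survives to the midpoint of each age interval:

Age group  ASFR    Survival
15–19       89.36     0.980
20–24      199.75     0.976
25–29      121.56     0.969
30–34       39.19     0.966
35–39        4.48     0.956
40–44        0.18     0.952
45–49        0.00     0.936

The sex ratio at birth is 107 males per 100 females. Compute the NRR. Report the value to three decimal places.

Proportion female at birth = 100 / (100 + 107) = 0.48309.
Survival-weighted fertility by age (5·fₓ·Sₓ):
  15–19: 5 × 89.36/1000 × 0.980 = 0.43786
  20–24: 5 × 199.75/1000 × 0.976 = 0.97478
  25–29: 5 × 121.56/1000 × 0.969 = 0.58896
  30–34: 5 × 39.19/1000 × 0.966 = 0.18929
  35–39: 5 × 4.48/1000 × 0.956 = 0.02141
  40–44: 5 × 0.18/1000 × 0.952 = 0.00086
  45–49: 5 × 0.00/1000 × 0.936 = 0.00000
Sum = 2.21316
NRR = 0.48309 × 2.21316 = 1.06916
NRR > 1, so each generation more than replaces itself.

1.069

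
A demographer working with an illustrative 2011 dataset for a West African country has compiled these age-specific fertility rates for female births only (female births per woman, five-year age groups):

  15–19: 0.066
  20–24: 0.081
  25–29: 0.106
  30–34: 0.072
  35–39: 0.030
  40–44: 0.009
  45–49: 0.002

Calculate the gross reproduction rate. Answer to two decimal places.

Sum of female ASFRs = 0.066 + 0.081 + 0.106 + 0.072 + 0.030 + 0.009 + 0.002 = 0.366
GRR = 5 × 0.366 = 1.83

1.83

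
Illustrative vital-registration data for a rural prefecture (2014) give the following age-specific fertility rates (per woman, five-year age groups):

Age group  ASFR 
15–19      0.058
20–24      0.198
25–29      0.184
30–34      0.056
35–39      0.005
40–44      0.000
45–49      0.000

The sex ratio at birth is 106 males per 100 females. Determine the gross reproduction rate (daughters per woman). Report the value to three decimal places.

Proportion female at birth = 100 / (100 + 106) = 0.48544.
Sum of ASFRs = 0.058 + 0.198 + 0.184 + 0.056 + 0.005 + 0.000 + 0.000 = 0.501
TFR = 5 × 0.501 = 2.505
GRR = 0.48544 × 2.505 = 1.21603

1.216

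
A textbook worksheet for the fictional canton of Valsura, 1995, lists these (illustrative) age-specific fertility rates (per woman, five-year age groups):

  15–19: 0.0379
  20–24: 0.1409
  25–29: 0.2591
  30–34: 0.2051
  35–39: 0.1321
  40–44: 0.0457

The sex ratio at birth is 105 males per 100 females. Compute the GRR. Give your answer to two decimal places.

2.00

Proportion female at birth = 100 / (100 + 105) = 0.48780.
Sum of ASFRs = 0.0379 + 0.1409 + 0.2591 + 0.2051 + 0.1321 + 0.0457 = 0.8208
TFR = 5 × 0.8208 = 4.104
GRR = 0.48780 × 4.104 = 2.00193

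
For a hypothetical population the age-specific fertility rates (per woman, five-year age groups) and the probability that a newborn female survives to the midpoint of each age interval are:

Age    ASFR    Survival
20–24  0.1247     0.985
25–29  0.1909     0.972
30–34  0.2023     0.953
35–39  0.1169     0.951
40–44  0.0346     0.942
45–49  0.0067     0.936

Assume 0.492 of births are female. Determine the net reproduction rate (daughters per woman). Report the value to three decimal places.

1.602

Proportion female at birth = 0.492.
Per-age-group product (5 × ASFR × survival probability):
  20–24: 5 × 0.1247 × 0.985 = 0.61415
  25–29: 5 × 0.1909 × 0.972 = 0.92777
  30–34: 5 × 0.2023 × 0.953 = 0.96396
  35–39: 5 × 0.1169 × 0.951 = 0.55586
  40–44: 5 × 0.0346 × 0.942 = 0.16297
  45–49: 5 × 0.0067 × 0.936 = 0.03136
Sum = 3.25607
NRR = 0.492 × 3.25607 = 1.60199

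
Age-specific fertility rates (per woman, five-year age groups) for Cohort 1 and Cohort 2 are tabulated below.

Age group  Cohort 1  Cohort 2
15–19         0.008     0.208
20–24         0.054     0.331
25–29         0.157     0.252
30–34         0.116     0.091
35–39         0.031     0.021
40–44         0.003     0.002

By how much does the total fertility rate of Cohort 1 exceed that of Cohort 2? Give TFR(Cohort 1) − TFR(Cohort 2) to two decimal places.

-2.68

Cohort 1:
  Sum of ASFRs = 0.008 + 0.054 + 0.157 + 0.116 + 0.031 + 0.003 = 0.369
  TFR = 5 × 0.369 = 1.845
Cohort 2:
  Sum of ASFRs = 0.208 + 0.331 + 0.252 + 0.091 + 0.021 + 0.002 = 0.905
  TFR = 5 × 0.905 = 4.525
Difference = 1.845 − 4.525 = -2.68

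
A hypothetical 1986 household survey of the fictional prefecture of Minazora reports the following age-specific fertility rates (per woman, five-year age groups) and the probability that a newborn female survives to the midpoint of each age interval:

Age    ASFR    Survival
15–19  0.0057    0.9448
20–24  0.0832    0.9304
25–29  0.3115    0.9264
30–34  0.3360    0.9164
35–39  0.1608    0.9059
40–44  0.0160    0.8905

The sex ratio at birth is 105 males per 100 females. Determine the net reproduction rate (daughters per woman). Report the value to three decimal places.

Proportion female at birth = 100 / (100 + 105) = 0.48780.
Per-age-group product (5 × ASFR × survival probability):
  15–19: 5 × 0.0057 × 0.9448 = 0.02693
  20–24: 5 × 0.0832 × 0.9304 = 0.38705
  25–29: 5 × 0.3115 × 0.9264 = 1.44287
  30–34: 5 × 0.3360 × 0.9164 = 1.53955
  35–39: 5 × 0.1608 × 0.9059 = 0.72834
  40–44: 5 × 0.0160 × 0.8905 = 0.07124
Sum = 4.19598
NRR = 0.48780 × 4.19598 = 2.04680

2.047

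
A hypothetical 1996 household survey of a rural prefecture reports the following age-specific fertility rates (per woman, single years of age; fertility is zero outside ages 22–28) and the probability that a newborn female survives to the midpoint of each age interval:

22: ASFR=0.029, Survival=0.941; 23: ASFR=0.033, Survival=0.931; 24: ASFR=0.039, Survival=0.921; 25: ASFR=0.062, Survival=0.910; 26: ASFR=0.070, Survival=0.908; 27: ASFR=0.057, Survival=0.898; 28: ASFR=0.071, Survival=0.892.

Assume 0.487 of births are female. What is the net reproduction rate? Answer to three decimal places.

Proportion female at birth = 0.487.
Weighting each age-specific rate by interval width and survival:
  22: 1 × 0.029 × 0.941 = 0.02729
  23: 1 × 0.033 × 0.931 = 0.03072
  24: 1 × 0.039 × 0.921 = 0.03592
  25: 1 × 0.062 × 0.910 = 0.05642
  26: 1 × 0.070 × 0.908 = 0.06356
  27: 1 × 0.057 × 0.898 = 0.05119
  28: 1 × 0.071 × 0.892 = 0.06333
Sum = 0.32843
NRR = 0.487 × 0.32843 = 0.15995
An NRR under 1 implies long-run decline under these rates.

0.160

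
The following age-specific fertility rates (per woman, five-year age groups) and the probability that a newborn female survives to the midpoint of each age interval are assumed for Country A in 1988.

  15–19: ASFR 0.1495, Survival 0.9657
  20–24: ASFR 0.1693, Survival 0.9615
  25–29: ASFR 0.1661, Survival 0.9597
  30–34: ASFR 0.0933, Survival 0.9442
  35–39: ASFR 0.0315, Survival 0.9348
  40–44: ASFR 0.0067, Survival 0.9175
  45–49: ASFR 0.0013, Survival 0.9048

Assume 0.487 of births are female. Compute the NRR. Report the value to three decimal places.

1.440

Proportion female at birth = 0.487.
Per-age-group product (5 × ASFR × survival probability):
  15–19: 5 × 0.1495 × 0.9657 = 0.72186
  20–24: 5 × 0.1693 × 0.9615 = 0.81391
  25–29: 5 × 0.1661 × 0.9597 = 0.79703
  30–34: 5 × 0.0933 × 0.9442 = 0.44047
  35–39: 5 × 0.0315 × 0.9348 = 0.14723
  40–44: 5 × 0.0067 × 0.9175 = 0.03074
  45–49: 5 × 0.0013 × 0.9048 = 0.00588
Sum = 2.95712
NRR = 0.487 × 2.95712 = 1.44012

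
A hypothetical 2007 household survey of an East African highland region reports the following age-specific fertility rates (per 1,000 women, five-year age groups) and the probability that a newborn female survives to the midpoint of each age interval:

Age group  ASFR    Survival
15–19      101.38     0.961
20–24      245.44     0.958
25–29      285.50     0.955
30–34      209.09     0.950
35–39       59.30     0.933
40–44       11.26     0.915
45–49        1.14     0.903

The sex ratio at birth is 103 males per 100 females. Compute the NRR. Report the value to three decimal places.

Proportion female at birth = 100 / (100 + 103) = 0.49261.
Weighting each age-specific rate by interval width and survival:
  15–19: 5 × 101.38/1000 × 0.961 = 0.48713
  20–24: 5 × 245.44/1000 × 0.958 = 1.17566
  25–29: 5 × 285.50/1000 × 0.955 = 1.36326
  30–34: 5 × 209.09/1000 × 0.950 = 0.99318
  35–39: 5 × 59.30/1000 × 0.933 = 0.27663
  40–44: 5 × 11.26/1000 × 0.915 = 0.05151
  45–49: 5 × 1.14/1000 × 0.903 = 0.00515
Sum = 4.35252
NRR = 0.49261 × 4.35252 = 2.14409
NRR > 1, so each generation more than replaces itself.

2.144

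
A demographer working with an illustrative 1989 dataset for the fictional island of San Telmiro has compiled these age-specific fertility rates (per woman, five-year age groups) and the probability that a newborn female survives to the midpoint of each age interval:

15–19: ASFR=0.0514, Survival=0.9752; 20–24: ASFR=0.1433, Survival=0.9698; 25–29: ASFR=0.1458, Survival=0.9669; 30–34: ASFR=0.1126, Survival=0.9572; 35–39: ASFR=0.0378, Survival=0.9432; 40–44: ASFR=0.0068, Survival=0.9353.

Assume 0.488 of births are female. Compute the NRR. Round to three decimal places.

1.171

Proportion female at birth = 0.488.
Survival-weighted fertility by age (5·fₓ·Sₓ):
  15–19: 5 × 0.0514 × 0.9752 = 0.25063
  20–24: 5 × 0.1433 × 0.9698 = 0.69486
  25–29: 5 × 0.1458 × 0.9669 = 0.70487
  30–34: 5 × 0.1126 × 0.9572 = 0.53890
  35–39: 5 × 0.0378 × 0.9432 = 0.17826
  40–44: 5 × 0.0068 × 0.9353 = 0.03180
Sum = 2.39932
NRR = 0.488 × 2.39932 = 1.17087
With NRR above 1 the population is above replacement fertility.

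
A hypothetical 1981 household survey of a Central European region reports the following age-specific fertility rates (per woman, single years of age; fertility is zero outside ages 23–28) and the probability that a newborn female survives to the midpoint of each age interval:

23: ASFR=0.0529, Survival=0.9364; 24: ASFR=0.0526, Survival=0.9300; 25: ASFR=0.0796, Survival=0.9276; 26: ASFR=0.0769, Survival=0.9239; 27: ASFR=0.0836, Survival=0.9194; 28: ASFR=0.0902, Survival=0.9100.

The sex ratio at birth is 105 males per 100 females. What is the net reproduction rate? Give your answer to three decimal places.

0.196

Proportion female at birth = 100 / (100 + 105) = 0.48780.
Each age group contributes 1 × ASFR × survival:
  23: 1 × 0.0529 × 0.9364 = 0.04954
  24: 1 × 0.0526 × 0.9300 = 0.04892
  25: 1 × 0.0796 × 0.9276 = 0.07384
  26: 1 × 0.0769 × 0.9239 = 0.07105
  27: 1 × 0.0836 × 0.9194 = 0.07686
  28: 1 × 0.0902 × 0.9100 = 0.08208
Sum = 0.40229
NRR = 0.48780 × 0.40229 = 0.19624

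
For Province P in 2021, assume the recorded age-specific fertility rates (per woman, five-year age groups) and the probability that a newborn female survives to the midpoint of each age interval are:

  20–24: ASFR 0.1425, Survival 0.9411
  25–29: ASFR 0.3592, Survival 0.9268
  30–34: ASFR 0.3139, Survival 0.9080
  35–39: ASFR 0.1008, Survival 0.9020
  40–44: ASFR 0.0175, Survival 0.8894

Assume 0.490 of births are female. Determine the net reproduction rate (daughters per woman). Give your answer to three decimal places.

2.103

Proportion female at birth = 0.490.
Each age group contributes 5 × ASFR × survival:
  20–24: 5 × 0.1425 × 0.9411 = 0.67053
  25–29: 5 × 0.3592 × 0.9268 = 1.66453
  30–34: 5 × 0.3139 × 0.9080 = 1.42511
  35–39: 5 × 0.1008 × 0.9020 = 0.45461
  40–44: 5 × 0.0175 × 0.8894 = 0.07782
Sum = 4.29260
NRR = 0.490 × 4.29260 = 2.10337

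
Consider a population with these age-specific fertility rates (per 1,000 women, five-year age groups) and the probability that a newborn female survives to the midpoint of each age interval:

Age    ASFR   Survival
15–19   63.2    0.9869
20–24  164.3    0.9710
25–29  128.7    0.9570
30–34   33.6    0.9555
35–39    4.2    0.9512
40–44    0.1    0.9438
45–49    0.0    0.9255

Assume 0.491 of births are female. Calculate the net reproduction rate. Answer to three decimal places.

Proportion female at birth = 0.491.
Per-age-group product (5 × ASFR × survival probability):
  15–19: 5 × 63.2/1000 × 0.9869 = 0.31186
  20–24: 5 × 164.3/1000 × 0.9710 = 0.79768
  25–29: 5 × 128.7/1000 × 0.9570 = 0.61583
  30–34: 5 × 33.6/1000 × 0.9555 = 0.16052
  35–39: 5 × 4.2/1000 × 0.9512 = 0.01998
  40–44: 5 × 0.1/1000 × 0.9438 = 0.00047
  45–49: 5 × 0.0/1000 × 0.9255 = 0.00000
Sum = 1.90634
NRR = 0.491 × 1.90634 = 0.93601

0.936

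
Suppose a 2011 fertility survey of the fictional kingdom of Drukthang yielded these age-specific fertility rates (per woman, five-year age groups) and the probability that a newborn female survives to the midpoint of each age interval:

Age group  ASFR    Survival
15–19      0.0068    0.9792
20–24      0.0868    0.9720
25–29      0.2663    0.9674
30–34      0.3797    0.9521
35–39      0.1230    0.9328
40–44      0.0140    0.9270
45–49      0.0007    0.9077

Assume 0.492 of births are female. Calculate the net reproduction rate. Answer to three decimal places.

Proportion female at birth = 0.492.
Weighting each age-specific rate by interval width and survival:
  15–19: 5 × 0.0068 × 0.9792 = 0.03329
  20–24: 5 × 0.0868 × 0.9720 = 0.42185
  25–29: 5 × 0.2663 × 0.9674 = 1.28809
  30–34: 5 × 0.3797 × 0.9521 = 1.80756
  35–39: 5 × 0.1230 × 0.9328 = 0.57367
  40–44: 5 × 0.0140 × 0.9270 = 0.06489
  45–49: 5 × 0.0007 × 0.9077 = 0.00318
Sum = 4.19253
NRR = 0.492 × 4.19253 = 2.06272
An NRR exceeding 1 indicates intrinsic growth under these rates.

2.063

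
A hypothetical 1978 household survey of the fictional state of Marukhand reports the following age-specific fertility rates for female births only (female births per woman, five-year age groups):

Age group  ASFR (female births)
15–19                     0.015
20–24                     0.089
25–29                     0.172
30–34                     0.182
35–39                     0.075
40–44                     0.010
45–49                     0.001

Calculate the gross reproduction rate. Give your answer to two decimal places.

Sum of female ASFRs = 0.015 + 0.089 + 0.172 + 0.182 + 0.075 + 0.010 + 0.001 = 0.544
GRR = 5 × 0.544 = 2.72

2.72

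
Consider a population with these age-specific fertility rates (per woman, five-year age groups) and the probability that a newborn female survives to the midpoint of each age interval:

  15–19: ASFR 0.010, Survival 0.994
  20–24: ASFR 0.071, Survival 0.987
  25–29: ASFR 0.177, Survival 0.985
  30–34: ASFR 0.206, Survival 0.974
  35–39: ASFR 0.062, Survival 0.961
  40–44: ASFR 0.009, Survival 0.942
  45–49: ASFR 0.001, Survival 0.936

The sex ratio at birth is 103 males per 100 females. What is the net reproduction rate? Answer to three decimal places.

1.291

Proportion female at birth = 100 / (100 + 103) = 0.49261.
Each age group contributes 5 × ASFR × survival:
  15–19: 5 × 0.010 × 0.994 = 0.04970
  20–24: 5 × 0.071 × 0.987 = 0.35039
  25–29: 5 × 0.177 × 0.985 = 0.87173
  30–34: 5 × 0.206 × 0.974 = 1.00322
  35–39: 5 × 0.062 × 0.961 = 0.29791
  40–44: 5 × 0.009 × 0.942 = 0.04239
  45–49: 5 × 0.001 × 0.936 = 0.00468
Sum = 2.62002
NRR = 0.49261 × 2.62002 = 1.29065
An NRR exceeding 1 indicates intrinsic growth under these rates.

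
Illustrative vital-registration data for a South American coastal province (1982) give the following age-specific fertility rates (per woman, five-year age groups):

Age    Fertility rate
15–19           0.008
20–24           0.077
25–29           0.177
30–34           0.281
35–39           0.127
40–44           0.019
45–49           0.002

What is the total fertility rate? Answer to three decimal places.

3.455

Sum of ASFRs = 0.008 + 0.077 + 0.177 + 0.281 + 0.127 + 0.019 + 0.002 = 0.691
TFR = 5 × 0.691 = 3.455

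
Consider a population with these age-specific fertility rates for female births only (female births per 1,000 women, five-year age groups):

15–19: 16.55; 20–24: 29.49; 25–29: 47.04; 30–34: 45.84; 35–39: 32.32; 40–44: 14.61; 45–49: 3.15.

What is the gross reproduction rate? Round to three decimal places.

0.945

Sum of female ASFRs = 16.55 + 29.49 + 47.04 + 45.84 + 32.32 + 14.61 + 3.15 = 189.00
GRR = 5 × 189.00 / 1000 = 0.945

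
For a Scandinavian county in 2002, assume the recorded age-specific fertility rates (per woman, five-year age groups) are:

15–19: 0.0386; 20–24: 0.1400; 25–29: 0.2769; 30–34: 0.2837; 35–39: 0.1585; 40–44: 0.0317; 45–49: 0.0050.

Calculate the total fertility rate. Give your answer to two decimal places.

Sum of ASFRs = 0.0386 + 0.1400 + 0.2769 + 0.2837 + 0.1585 + 0.0317 + 0.0050 = 0.9344
TFR = 5 × 0.9344 = 4.672

4.67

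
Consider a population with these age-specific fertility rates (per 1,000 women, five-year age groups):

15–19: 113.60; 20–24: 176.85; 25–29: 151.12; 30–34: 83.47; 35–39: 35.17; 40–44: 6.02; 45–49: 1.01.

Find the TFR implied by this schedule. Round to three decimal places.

2.836

Sum of ASFRs = 113.60 + 176.85 + 151.12 + 83.47 + 35.17 + 6.02 + 1.01 = 567.24
TFR = 5 × 567.24 / 1000 = 2.8362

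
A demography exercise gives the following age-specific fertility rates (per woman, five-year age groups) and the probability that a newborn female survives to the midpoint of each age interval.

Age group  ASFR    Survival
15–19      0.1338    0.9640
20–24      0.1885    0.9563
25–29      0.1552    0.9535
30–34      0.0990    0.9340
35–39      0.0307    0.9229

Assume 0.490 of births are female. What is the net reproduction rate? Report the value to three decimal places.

1.416

Proportion female at birth = 0.490.
Survival-weighted fertility by age (5·fₓ·Sₓ):
  15–19: 5 × 0.1338 × 0.9640 = 0.64492
  20–24: 5 × 0.1885 × 0.9563 = 0.90131
  25–29: 5 × 0.1552 × 0.9535 = 0.73992
  30–34: 5 × 0.0990 × 0.9340 = 0.46233
  35–39: 5 × 0.0307 × 0.9229 = 0.14167
Sum = 2.89015
NRR = 0.490 × 2.89015 = 1.41617
An NRR exceeding 1 indicates intrinsic growth under these rates.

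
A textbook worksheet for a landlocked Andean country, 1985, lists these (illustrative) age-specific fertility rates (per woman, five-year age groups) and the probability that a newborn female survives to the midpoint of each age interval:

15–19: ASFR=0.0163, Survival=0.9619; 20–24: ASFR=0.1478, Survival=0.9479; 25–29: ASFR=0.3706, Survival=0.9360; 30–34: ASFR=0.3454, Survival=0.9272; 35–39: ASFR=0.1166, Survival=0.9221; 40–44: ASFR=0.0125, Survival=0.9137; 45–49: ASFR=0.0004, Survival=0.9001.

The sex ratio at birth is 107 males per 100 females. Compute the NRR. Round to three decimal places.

Proportion female at birth = 100 / (100 + 107) = 0.48309.
Per-age-group product (5 × ASFR × survival probability):
  15–19: 5 × 0.0163 × 0.9619 = 0.07839
  20–24: 5 × 0.1478 × 0.9479 = 0.70050
  25–29: 5 × 0.3706 × 0.9360 = 1.73441
  30–34: 5 × 0.3454 × 0.9272 = 1.60127
  35–39: 5 × 0.1166 × 0.9221 = 0.53758
  40–44: 5 × 0.0125 × 0.9137 = 0.05711
  45–49: 5 × 0.0004 × 0.9001 = 0.00180
Sum = 4.71106
NRR = 0.48309 × 4.71106 = 2.27587
NRR > 1, so each generation more than replaces itself.

2.276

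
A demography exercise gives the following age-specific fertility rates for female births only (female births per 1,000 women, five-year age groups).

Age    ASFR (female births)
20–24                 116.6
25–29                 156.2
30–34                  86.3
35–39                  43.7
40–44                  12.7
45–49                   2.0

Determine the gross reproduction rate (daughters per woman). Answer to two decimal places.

Sum of female ASFRs = 116.6 + 156.2 + 86.3 + 43.7 + 12.7 + 2.0 = 417.5
GRR = 5 × 417.5 / 1000 = 2.0875

2.09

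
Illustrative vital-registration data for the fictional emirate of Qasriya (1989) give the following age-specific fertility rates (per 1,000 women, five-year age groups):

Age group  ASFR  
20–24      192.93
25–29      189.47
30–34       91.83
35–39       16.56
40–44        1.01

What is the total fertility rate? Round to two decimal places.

Sum of ASFRs = 192.93 + 189.47 + 91.83 + 16.56 + 1.01 = 491.80
TFR = 5 × 491.80 / 1000 = 2.459

2.46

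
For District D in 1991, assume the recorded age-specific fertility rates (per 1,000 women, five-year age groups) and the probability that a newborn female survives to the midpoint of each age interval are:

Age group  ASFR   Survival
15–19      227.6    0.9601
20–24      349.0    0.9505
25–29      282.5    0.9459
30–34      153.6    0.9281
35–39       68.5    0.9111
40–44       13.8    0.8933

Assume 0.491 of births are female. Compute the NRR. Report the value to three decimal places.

Proportion female at birth = 0.491.
Survival-weighted fertility by age (5·fₓ·Sₓ):
  15–19: 5 × 227.6/1000 × 0.9601 = 1.09259
  20–24: 5 × 349.0/1000 × 0.9505 = 1.65862
  25–29: 5 × 282.5/1000 × 0.9459 = 1.33608
  30–34: 5 × 153.6/1000 × 0.9281 = 0.71278
  35–39: 5 × 68.5/1000 × 0.9111 = 0.31205
  40–44: 5 × 13.8/1000 × 0.8933 = 0.06164
Sum = 5.17376
NRR = 0.491 × 5.17376 = 2.54032
An NRR exceeding 1 indicates intrinsic growth under these rates.

2.540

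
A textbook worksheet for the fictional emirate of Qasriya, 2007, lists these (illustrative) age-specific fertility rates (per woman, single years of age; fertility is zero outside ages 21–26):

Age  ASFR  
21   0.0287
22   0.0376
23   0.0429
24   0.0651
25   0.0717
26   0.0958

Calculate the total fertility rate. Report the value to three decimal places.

Sum of ASFRs = 0.0287 + 0.0376 + 0.0429 + 0.0651 + 0.0717 + 0.0958 = 0.3418
TFR = 0.3418

0.342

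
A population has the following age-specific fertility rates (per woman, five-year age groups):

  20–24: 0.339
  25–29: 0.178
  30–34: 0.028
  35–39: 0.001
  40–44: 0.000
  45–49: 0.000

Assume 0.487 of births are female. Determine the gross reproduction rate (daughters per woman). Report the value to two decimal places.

1.33

Proportion female at birth = 0.487.
Sum of ASFRs = 0.339 + 0.178 + 0.028 + 0.001 + 0.000 + 0.000 = 0.546
TFR = 5 × 0.546 = 2.73
GRR = 0.487 × 2.73 = 1.32951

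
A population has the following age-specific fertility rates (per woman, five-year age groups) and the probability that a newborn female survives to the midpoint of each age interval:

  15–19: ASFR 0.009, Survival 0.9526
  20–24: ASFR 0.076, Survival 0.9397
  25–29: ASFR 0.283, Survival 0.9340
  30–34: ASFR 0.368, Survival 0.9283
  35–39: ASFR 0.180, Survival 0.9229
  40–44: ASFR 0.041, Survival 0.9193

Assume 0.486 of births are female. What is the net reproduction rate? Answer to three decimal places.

Proportion female at birth = 0.486.
Each age group contributes 5 × ASFR × survival:
  15–19: 5 × 0.009 × 0.9526 = 0.04287
  20–24: 5 × 0.076 × 0.9397 = 0.35709
  25–29: 5 × 0.283 × 0.9340 = 1.32161
  30–34: 5 × 0.368 × 0.9283 = 1.70807
  35–39: 5 × 0.180 × 0.9229 = 0.83061
  40–44: 5 × 0.041 × 0.9193 = 0.18846
Sum = 4.44871
NRR = 0.486 × 4.44871 = 2.16207
NRR > 1, so each generation more than replaces itself.

2.162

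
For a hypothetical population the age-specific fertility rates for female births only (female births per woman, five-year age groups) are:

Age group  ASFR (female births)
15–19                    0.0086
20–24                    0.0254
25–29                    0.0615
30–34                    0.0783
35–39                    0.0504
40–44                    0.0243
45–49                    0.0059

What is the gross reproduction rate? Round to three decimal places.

1.272

Sum of female ASFRs = 0.0086 + 0.0254 + 0.0615 + 0.0783 + 0.0504 + 0.0243 + 0.0059 = 0.2544
GRR = 5 × 0.2544 = 1.272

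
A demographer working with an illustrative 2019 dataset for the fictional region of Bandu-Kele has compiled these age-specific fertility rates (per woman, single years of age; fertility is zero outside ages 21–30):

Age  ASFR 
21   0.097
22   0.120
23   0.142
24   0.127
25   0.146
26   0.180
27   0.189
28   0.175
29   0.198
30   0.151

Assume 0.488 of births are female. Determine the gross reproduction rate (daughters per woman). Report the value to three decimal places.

Proportion female at birth = 0.488.
Sum of ASFRs = 0.097 + 0.120 + 0.142 + 0.127 + 0.146 + 0.180 + 0.189 + 0.175 + 0.198 + 0.151 = 1.525
TFR = 1.525
GRR = 0.488 × 1.525 = 0.74420

0.744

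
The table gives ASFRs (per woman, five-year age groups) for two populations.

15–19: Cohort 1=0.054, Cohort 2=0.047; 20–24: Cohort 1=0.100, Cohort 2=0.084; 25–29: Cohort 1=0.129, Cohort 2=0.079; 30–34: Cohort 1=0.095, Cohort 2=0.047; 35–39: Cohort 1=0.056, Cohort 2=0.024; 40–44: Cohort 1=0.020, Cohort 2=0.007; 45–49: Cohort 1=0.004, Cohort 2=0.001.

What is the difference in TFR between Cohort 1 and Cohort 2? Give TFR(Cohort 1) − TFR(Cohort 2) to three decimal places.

0.845

Cohort 1:
  Sum of ASFRs = 0.054 + 0.100 + 0.129 + 0.095 + 0.056 + 0.020 + 0.004 = 0.458
  TFR = 5 × 0.458 = 2.29
Cohort 2:
  Sum of ASFRs = 0.047 + 0.084 + 0.079 + 0.047 + 0.024 + 0.007 + 0.001 = 0.289
  TFR = 5 × 0.289 = 1.445
Difference = 2.29 − 1.445 = 0.845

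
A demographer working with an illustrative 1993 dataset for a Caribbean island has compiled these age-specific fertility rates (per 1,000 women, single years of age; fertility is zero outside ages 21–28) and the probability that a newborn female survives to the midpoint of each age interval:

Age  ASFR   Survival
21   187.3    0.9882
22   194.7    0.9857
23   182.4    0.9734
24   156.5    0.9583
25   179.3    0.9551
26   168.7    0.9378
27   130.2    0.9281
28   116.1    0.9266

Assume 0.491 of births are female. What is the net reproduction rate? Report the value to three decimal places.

Proportion female at birth = 0.491.
Per-age-group product (1 × ASFR × survival probability):
  21: 1 × 187.3/1000 × 0.9882 = 0.18509
  22: 1 × 194.7/1000 × 0.9857 = 0.19192
  23: 1 × 182.4/1000 × 0.9734 = 0.17755
  24: 1 × 156.5/1000 × 0.9583 = 0.14997
  25: 1 × 179.3/1000 × 0.9551 = 0.17125
  26: 1 × 168.7/1000 × 0.9378 = 0.15821
  27: 1 × 130.2/1000 × 0.9281 = 0.12084
  28: 1 × 116.1/1000 × 0.9266 = 0.10758
Sum = 1.26241
NRR = 0.491 × 1.26241 = 0.61984

0.620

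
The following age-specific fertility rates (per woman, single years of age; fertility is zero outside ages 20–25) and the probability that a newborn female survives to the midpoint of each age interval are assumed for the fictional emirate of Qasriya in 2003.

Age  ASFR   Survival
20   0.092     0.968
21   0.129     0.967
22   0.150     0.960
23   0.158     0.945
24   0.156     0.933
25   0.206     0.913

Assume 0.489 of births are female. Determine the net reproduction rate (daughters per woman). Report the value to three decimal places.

0.411

Proportion female at birth = 0.489.
Per-age-group product (1 × ASFR × survival probability):
  20: 1 × 0.092 × 0.968 = 0.08906
  21: 1 × 0.129 × 0.967 = 0.12474
  22: 1 × 0.150 × 0.960 = 0.14400
  23: 1 × 0.158 × 0.945 = 0.14931
  24: 1 × 0.156 × 0.933 = 0.14555
  25: 1 × 0.206 × 0.913 = 0.18808
Sum = 0.84074
NRR = 0.489 × 0.84074 = 0.41112
An NRR under 1 implies long-run decline under these rates.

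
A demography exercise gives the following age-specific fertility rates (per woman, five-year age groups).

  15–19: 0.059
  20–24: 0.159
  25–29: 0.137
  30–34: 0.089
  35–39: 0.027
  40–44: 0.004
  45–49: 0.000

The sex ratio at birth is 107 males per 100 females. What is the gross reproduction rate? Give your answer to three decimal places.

Proportion female at birth = 100 / (100 + 107) = 0.48309.
Sum of ASFRs = 0.059 + 0.159 + 0.137 + 0.089 + 0.027 + 0.004 + 0.000 = 0.475
TFR = 5 × 0.475 = 2.375
GRR = 0.48309 × 2.375 = 1.14734

1.147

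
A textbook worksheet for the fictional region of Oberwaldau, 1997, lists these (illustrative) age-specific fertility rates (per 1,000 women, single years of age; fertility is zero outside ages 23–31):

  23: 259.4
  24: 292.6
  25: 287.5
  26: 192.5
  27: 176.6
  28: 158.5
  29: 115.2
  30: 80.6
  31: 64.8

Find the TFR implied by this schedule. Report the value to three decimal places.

1.628

Sum of ASFRs = 259.4 + 292.6 + 287.5 + 192.5 + 176.6 + 158.5 + 115.2 + 80.6 + 64.8 = 1627.7
TFR = 1627.7 / 1000 = 1.6277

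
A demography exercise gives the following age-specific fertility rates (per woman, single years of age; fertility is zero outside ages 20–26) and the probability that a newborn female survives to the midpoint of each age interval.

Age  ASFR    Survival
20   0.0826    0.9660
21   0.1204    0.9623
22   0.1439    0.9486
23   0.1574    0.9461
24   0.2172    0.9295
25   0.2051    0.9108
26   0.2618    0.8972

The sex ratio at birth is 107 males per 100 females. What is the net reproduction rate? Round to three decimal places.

Proportion female at birth = 100 / (100 + 107) = 0.48309.
Each age group contributes 1 × ASFR × survival:
  20: 1 × 0.0826 × 0.9660 = 0.07979
  21: 1 × 0.1204 × 0.9623 = 0.11586
  22: 1 × 0.1439 × 0.9486 = 0.13650
  23: 1 × 0.1574 × 0.9461 = 0.14892
  24: 1 × 0.2172 × 0.9295 = 0.20189
  25: 1 × 0.2051 × 0.9108 = 0.18681
  26: 1 × 0.2618 × 0.8972 = 0.23489
Sum = 1.10466
NRR = 0.48309 × 1.10466 = 0.53365

0.534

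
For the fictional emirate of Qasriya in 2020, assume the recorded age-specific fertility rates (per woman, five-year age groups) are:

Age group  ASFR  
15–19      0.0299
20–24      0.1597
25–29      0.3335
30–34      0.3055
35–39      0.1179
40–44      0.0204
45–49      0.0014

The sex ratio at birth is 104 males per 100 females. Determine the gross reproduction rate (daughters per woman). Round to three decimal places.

Proportion female at birth = 100 / (100 + 104) = 0.49020.
Sum of ASFRs = 0.0299 + 0.1597 + 0.3335 + 0.3055 + 0.1179 + 0.0204 + 0.0014 = 0.9683
TFR = 5 × 0.9683 = 4.8415
GRR = 0.49020 × 4.8415 = 2.37330

2.373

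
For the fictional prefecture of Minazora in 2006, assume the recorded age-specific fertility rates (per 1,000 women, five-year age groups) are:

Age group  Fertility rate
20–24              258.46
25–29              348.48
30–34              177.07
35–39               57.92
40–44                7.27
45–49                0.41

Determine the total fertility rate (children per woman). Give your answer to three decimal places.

Sum of ASFRs = 258.46 + 348.48 + 177.07 + 57.92 + 7.27 + 0.41 = 849.61
TFR = 5 × 849.61 / 1000 = 4.24805

4.248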